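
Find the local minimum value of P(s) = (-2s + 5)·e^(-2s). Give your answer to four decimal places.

P'(s) = (-2)·e^(-2s) + (-2s + 5)·(-2)·e^(-2s) = (4s - 12)·e^(-2s). Since e^(-2s) > 0, the only critical point is s = 3.
P''(3) has the same sign as 4 > 0, so this is a local minimum.
P(3) = (-1)·e^(-6) ≈ -0.0025.

-0.0025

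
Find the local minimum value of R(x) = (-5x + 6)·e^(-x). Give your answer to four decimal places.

-0.5540

By the product rule, R'(x) = (5x - 11)·e^(-x). Since e^(-x) > 0, the only critical point is x = 11/5.
R''(11/5) has the same sign as 5 > 0, so this is a local minimum.
R(11/5) = (-5)·e^(-11/5) ≈ -0.5540.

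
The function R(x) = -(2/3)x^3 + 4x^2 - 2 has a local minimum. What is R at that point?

-2

Critical points: R'(x) = -2x^2 + 8x vanishes at x = 0, 4.
Second-derivative test with R''(x) = -4x + 8: R''(0) = 8 > 0 ⇒ local minimum; R''(4) = -8 < 0 ⇒ local maximum.
The local minimum is R(0) = -2.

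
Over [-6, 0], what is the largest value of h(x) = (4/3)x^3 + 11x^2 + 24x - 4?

Differentiating, h'(x) = 4x^2 + 22x + 24; which vanishes at x = -4 and x = -3/2.
Candidates: h(-6) = -40,  h(-4) = -28/3,  h(-3/2) = -79/4,  h(0) = -4.
Hence the absolute maximum is -4 at x = 0.

-4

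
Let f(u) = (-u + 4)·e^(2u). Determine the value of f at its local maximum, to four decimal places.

f'(u) = (-1)·e^(2u) + (-u + 4)·2·e^(2u) = (-2u + 7)·e^(2u). Since e^(2u) > 0, the only critical point is u = 7/2.
f''(7/2) has the same sign as -2 < 0, so this is a local maximum.
f(7/2) = (1/2)·e^(7) ≈ 548.3166.

548.3166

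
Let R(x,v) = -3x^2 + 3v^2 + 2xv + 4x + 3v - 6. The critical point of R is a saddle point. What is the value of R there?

-243/40

∂R/∂x = -6x + 2v + 4 = 0 and ∂R/∂v = 2x + 6v + 3 = 0, so (x, v) = (9/20, -13/20).
The Hessian has R_{xx} = -6, R_{vv} = 6, R_{xv} = 2, giving D = -40 < 0, so the point is a saddle point.
R(9/20, -13/20) = -243/40.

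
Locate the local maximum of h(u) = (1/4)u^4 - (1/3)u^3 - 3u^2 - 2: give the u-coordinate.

0

h'(u) = u^3 - u^2 - 6u. Setting h'(u) = 0 gives u ∈ {-2, 0, 3}.
h''(u) = 3u^2 - 2u - 6. h''(-2) = 10 > 0 ⇒ local minimum; h''(0) = -6 < 0 ⇒ local maximum; h''(3) = 15 > 0 ⇒ local minimum.
So the local maximum value is h(0) = -2.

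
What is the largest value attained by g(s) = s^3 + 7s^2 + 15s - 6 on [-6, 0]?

The derivative is 3s^2 + 14s + 15, which vanishes at s = -3 and s = -5/3.
Candidates: g(-6) = -60,  g(-3) = -15,  g(-5/3) = -437/27,  g(0) = -6.
Hence the absolute maximum is -6 at s = 0.

-6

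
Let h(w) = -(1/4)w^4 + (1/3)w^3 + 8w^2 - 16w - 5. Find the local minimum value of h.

-155/12

h'(w) = -w^3 + w^2 + 16w - 16. Setting h'(w) = 0 gives w ∈ {-4, 1, 4}.
h''(w) = -3w^2 + 2w + 16. h''(-4) = -40 < 0 ⇒ local maximum; h''(1) = 15 > 0 ⇒ local minimum; h''(4) = -24 < 0 ⇒ local maximum.
So the local minimum value is h(1) = -155/12.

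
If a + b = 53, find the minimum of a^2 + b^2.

2809/2

With a + b = 53, a^2 + b^2 = a^2 + (53 − a)^2.
The derivative 2a − 2(53 − a) = 4a − 106 vanishes at a = 53/2; second derivative 4 > 0, a minimum.
The minimum is 2·(53/2)^2 = 2809/2.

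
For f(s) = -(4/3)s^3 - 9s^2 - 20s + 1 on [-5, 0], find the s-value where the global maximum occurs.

f'(s) = -4s^2 - 18s - 20, which vanishes at s = -5/2 and s = -2.
Candidates: f(-5) = 128/3, f(-5/2) = 187/12, f(-2) = 47/3, f(0) = 1.
Hence the absolute maximum is 128/3 at s = -5.

-5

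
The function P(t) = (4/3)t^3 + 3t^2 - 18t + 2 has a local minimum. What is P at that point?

P'(t) = 4t^2 + 6t - 18 = 0 at t = -3, 3/2.
Second-derivative test with P''(t) = 8t + 6: P''(-3) = -18 < 0 ⇒ local maximum; P''(3/2) = 18 > 0 ⇒ local minimum.
Thus P has its local minimum at t = 3/2, with value -55/4.

-55/4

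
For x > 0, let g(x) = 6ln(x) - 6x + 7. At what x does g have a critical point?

1

g'(x) = 6/x − 6 = 0 gives x = 1.
g''(x) = -6/x², which is negative for x > 0, so this is a local maximum.
g(1) = 6·ln(1) - 6 + 7 ≈ 1.0000.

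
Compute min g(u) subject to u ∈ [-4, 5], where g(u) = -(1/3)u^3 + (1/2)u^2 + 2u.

Differentiating, g'(u) = -u^2 + u + 2; which vanishes at u = -1 and u = 2.
Evaluating at the critical points and endpoints: g(-4) = 64/3,  g(-1) = -7/6,  g(2) = 10/3,  g(5) = -115/6.
The minimum over the interval is -115/6, attained at u = 5.

-115/6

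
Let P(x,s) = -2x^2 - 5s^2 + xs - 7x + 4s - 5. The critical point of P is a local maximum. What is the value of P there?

∂P/∂x = -4x + s - 7 = 0 and ∂P/∂s = x - 10s + 4 = 0, so (x, s) = (-22/13, 3/13).
The Hessian has P_{xx} = -4, P_{ss} = -10, P_{xs} = 1, giving D = 39 > 0 with P_{xx} < 0, so the point is a local maximum.
P(-22/13, 3/13) = 18/13.

18/13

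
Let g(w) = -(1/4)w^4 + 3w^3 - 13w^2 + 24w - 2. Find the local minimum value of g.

55/4

g'(w) = -w^3 + 9w^2 - 26w + 24 = 0 at w = 2, 3, 4.
Second-derivative test with g''(w) = -3w^2 + 18w - 26: g''(2) = -2 < 0 ⇒ local maximum; g''(3) = 1 > 0 ⇒ local minimum; g''(4) = -2 < 0 ⇒ local maximum.
The local minimum is g(3) = 55/4.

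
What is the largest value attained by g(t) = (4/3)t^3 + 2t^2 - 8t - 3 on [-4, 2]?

Differentiating, g'(t) = 4t^2 + 4t - 8; which vanishes at t = -2 and t = 1.
Evaluating at the critical points and endpoints: g(-4) = -73/3, g(-2) = 31/3, g(1) = -23/3, g(2) = -1/3.
Hence the absolute maximum is 31/3 at t = -2.

31/3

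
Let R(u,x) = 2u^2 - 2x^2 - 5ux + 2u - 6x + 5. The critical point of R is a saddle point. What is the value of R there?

∂R/∂u = 4u - 5x + 2 = 0 and ∂R/∂x = -5u - 4x - 6 = 0, so (u, x) = (-38/41, -14/41).
The Hessian has R_{uu} = 4, R_{xx} = -4, R_{ux} = -5, giving D = -41 < 0, so the point is a saddle point.
R(-38/41, -14/41) = 209/41.

209/41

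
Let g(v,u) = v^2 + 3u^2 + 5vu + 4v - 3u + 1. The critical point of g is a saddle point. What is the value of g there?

∂g/∂v = 2v + 5u + 4 = 0 and ∂g/∂u = 5v + 6u - 3 = 0, so (v, u) = (3, -2).
The Hessian has g_{vv} = 2, g_{uu} = 6, g_{vu} = 5, giving D = -13 < 0, so the point is a saddle point.
g(3, -2) = 10.

10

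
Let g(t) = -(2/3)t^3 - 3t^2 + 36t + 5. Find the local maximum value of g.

68

g'(t) = -2t^2 - 6t + 36 = 0 at t = -6, 3.
Since g''(t) = -4t - 6, we get g''(-6) = 18 > 0 ⇒ local minimum; g''(3) = -18 < 0 ⇒ local maximum.
So the local maximum value is g(3) = 68.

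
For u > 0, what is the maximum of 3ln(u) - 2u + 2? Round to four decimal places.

h'(u) = 3/u − 2 = 0 gives u = 3/2.
h''(u) = -3/u², which is negative for u > 0, so this is a local maximum.
h(3/2) = 3·ln(3/2) - 3 + 2 ≈ 0.2164.

0.2164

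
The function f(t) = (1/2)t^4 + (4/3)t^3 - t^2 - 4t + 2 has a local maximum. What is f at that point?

25/6

f'(t) = 2t^3 + 4t^2 - 2t - 4 = 0 at t = -2, -1, 1.
Second-derivative test with f''(t) = 6t^2 + 8t - 2: f''(-2) = 6 > 0 ⇒ local minimum; f''(-1) = -4 < 0 ⇒ local maximum; f''(1) = 12 > 0 ⇒ local minimum.
So the local maximum value is f(-1) = 25/6.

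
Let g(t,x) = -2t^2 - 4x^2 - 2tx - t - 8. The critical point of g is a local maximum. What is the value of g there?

∂g/∂t = -4t - 2x - 1 = 0 and ∂g/∂x = -2t - 8x = 0, so (t, x) = (-2/7, 1/14).
The Hessian has g_{tt} = -4, g_{xx} = -8, g_{tx} = -2, giving D = 28 > 0 with g_{tt} < 0, so the point is a local maximum.
g(-2/7, 1/14) = -55/7.

-55/7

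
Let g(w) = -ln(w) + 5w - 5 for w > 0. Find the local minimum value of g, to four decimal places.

-2.3906

g'(w) = -1/w + 5 = 0 gives w = 1/5.
g''(w) = 1/w², which is positive for w > 0, so this is a local minimum.
g(1/5) = -1·ln(1/5) + 1 - 5 ≈ -2.3906.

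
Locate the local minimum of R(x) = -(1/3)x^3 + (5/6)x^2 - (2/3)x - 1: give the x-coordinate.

R'(x) = -x^2 + (5/3)x - 2/3. Setting R'(x) = 0 gives x ∈ {2/3, 1}.
Second-derivative test with R''(x) = -2x + 5/3: R''(2/3) = 1/3 > 0 ⇒ local minimum; R''(1) = -1/3 < 0 ⇒ local maximum.
Thus R has its local minimum at x = 2/3, with value -95/81.

2/3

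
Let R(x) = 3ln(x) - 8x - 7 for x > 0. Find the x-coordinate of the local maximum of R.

R'(x) = 3/x − 8 = 0 gives x = 3/8.
R''(x) = -3/x², which is negative for x > 0, so this is a local maximum.
R(3/8) = 3·ln(3/8) - 3 - 7 ≈ -12.9425.

3/8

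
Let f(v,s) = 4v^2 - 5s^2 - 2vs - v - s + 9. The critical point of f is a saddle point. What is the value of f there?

757/84

∂f/∂v = 8v - 2s - 1 = 0 and ∂f/∂s = -2v - 10s - 1 = 0, so (v, s) = (2/21, -5/42).
The Hessian has f_{vv} = 8, f_{ss} = -10, f_{vs} = -2, giving D = -84 < 0, so the point is a saddle point.
f(2/21, -5/42) = 757/84.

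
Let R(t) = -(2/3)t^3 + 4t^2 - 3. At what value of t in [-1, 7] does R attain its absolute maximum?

R'(t) = -2t^2 + 8t, which vanishes at t = 0 and t = 4.
Candidates: R(-1) = 5/3; R(0) = -3; R(4) = 55/3; R(7) = -107/3.
The maximum over the interval is 55/3, attained at t = 4.

4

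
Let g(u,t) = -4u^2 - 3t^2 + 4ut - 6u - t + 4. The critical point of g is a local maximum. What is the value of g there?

∂g/∂u = -8u + 4t - 6 = 0 and ∂g/∂t = 4u - 6t - 1 = 0, so (u, t) = (-5/4, -1).
The Hessian has g_{uu} = -8, g_{tt} = -6, g_{ut} = 4, giving D = 32 > 0 with g_{uu} < 0, so the point is a local maximum.
g(-5/4, -1) = 33/4.

33/4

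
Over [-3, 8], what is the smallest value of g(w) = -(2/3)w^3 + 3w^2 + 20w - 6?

-86/3

g'(w) = -2w^2 + 6w + 20, which vanishes at w = -2 and w = 5.
Candidates: g(-3) = -21,  g(-2) = -86/3,  g(5) = 257/3,  g(8) = 14/3.
So the minimum is g(-2) = -86/3.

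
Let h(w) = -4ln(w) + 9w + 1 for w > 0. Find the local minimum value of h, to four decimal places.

8.2437

h'(w) = -4/w + 9 = 0 gives w = 4/9.
h''(w) = 4/w², which is positive for w > 0, so this is a local minimum.
h(4/9) = -4·ln(4/9) + 4 + 1 ≈ 8.2437.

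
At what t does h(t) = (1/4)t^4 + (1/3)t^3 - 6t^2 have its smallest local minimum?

-4

h'(t) = t^3 + t^2 - 12t. Setting h'(t) = 0 gives t ∈ {-4, 0, 3}.
Since h''(t) = 3t^2 + 2t - 12, we get h''(-4) = 28 > 0 ⇒ local minimum; h''(0) = -12 < 0 ⇒ local maximum; h''(3) = 21 > 0 ⇒ local minimum.
So the smallest local minimum value is h(-4) = -160/3.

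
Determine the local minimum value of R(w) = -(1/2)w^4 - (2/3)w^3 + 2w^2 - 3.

-3

R'(w) = -2w^3 - 2w^2 + 4w = 0 at w = -2, 0, 1.
Second-derivative test with R''(w) = -6w^2 - 4w + 4: R''(-2) = -12 < 0 ⇒ local maximum; R''(0) = 4 > 0 ⇒ local minimum; R''(1) = -6 < 0 ⇒ local maximum.
So the local minimum value is R(0) = -3.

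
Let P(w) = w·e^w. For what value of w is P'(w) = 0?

P'(w) = 1·e^w + (w)·1·e^w = (w + 1)·e^w. Since e^w > 0, the only critical point is w = -1.
P''(-1) has the same sign as 1 > 0, so this is a local minimum.
P(-1) = (-1)·e^(-1) ≈ -0.3679.

-1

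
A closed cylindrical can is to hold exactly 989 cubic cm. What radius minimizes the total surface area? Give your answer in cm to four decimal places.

With radius r and height h, πr²h = 989 so h = 989/(πr²), and S(r) = 2πr² + 2πrh = 2πr² + 2·989/r.
S'(r) = 4πr − 2·989/r² = 0 ⇒ r³ = 989/(2π), so r ≈ 5.3993 and h = 2r ≈ 10.7986.
S''(r) = 4π + 4·989/r³ > 0, so this is the minimum; S ≈ 549.5140.

5.3993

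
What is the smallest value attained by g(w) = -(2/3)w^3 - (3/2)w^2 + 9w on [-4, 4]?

Differentiating, g'(w) = -2w^2 - 3w + 9; which vanishes at w = -3 and w = 3/2.
Compare values at every candidate in [-4, 4]: g(-4) = -52/3, g(-3) = -45/2, g(3/2) = 63/8, g(4) = -92/3.
Hence the absolute minimum is -92/3 at w = 4.

-92/3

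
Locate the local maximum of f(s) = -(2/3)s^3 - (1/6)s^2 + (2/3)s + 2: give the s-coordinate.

1/2

f'(s) = -2s^2 - (1/3)s + 2/3 = 0 at s = -2/3, 1/2.
Since f''(s) = -4s - 1/3, we get f''(-2/3) = 7/3 > 0 ⇒ local minimum; f''(1/2) = -7/3 < 0 ⇒ local maximum.
So the local maximum value is f(1/2) = 53/24.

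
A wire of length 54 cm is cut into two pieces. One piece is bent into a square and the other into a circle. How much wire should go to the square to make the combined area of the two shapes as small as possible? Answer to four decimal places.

30.2454

Let x be the length used for the square. Square side x/4; circle radius (54−x)/(2π).
A(x) = (x/4)² + π·((54−x)/(2π))² = x²/16 + (54−x)²/(4π) for 0 ≤ x ≤ 54. A'(x) = x/8 − (54−x)/(2π) = 0 gives x = 4·54/(π+4) ≈ 30.2454.
A'' = 1/8 + 1/(2π) > 0, so this gives the minimum combined area; x ≈ 30.2454 cm to the square.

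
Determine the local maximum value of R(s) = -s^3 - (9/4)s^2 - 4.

-4

R'(s) = -3s^2 - (9/2)s = 0 at s = -3/2, 0.
Second-derivative test with R''(s) = -6s - 9/2: R''(-3/2) = 9/2 > 0 ⇒ local minimum; R''(0) = -9/2 < 0 ⇒ local maximum.
The local maximum is R(0) = -4.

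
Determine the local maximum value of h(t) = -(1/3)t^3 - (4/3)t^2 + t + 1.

h'(t) = -t^2 - (8/3)t + 1 = 0 at t = -3, 1/3.
h''(t) = -2t - 8/3. h''(-3) = 10/3 > 0 ⇒ local minimum; h''(1/3) = -10/3 < 0 ⇒ local maximum.
So the local maximum value is h(1/3) = 95/81.

95/81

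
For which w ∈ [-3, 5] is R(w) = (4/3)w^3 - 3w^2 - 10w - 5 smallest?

The derivative is 4w^2 - 6w - 10, which vanishes at w = -1 and w = 5/2.
Candidates: R(-3) = -38, R(-1) = 2/3, R(5/2) = -335/12, R(5) = 110/3.
So the minimum is R(-3) = -38.

-3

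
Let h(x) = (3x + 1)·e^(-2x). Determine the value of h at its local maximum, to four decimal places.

1.0748

By the product rule, h'(x) = (-6x + 1)·e^(-2x). Since e^(-2x) > 0, the only critical point is x = 1/6.
h''(1/6) has the same sign as -6 < 0, so this is a local maximum.
h(1/6) = (3/2)·e^(-1/3) ≈ 1.0748.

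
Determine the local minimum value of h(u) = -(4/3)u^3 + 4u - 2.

h'(u) = -4u^2 + 4. Setting h'(u) = 0 gives u ∈ {-1, 1}.
Second-derivative test with h''(u) = -8u: h''(-1) = 8 > 0 ⇒ local minimum; h''(1) = -8 < 0 ⇒ local maximum.
The local minimum is h(-1) = -14/3.

-14/3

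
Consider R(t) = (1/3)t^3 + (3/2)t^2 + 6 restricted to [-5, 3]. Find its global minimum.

R'(t) = t^2 + 3t, which vanishes at t = -3 and t = 0.
Compare values at every candidate in [-5, 3]: R(-5) = 11/6; R(-3) = 21/2; R(0) = 6; R(3) = 57/2.
So the minimum is R(-5) = 11/6.

11/6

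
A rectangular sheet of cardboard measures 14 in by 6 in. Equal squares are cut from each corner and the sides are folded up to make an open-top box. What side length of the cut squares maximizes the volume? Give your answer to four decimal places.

With cut size x, the volume is V(x) = x(14 − 2x)(6 − 2x) for 0 < x < 3.
V'(x) = 12x^2 − 80x + 84. Setting V'(x) = 0 gives x ≈ 1.3057 (the root in (0, 3)).
V''(x) = 24x − 80 is negative there, so this is the maximum; V ≈ 50.3888.

1.3057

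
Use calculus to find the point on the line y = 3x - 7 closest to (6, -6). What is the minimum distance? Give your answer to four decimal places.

Minimize D(x)^2 = (x - 6)^2 + (3x - 1)^2.
d/dx[D^2] = 2(x - 6) + 2·3·(3x - 1) = 0 ⇒ x = 9/10.
Then y = -43/10 and the distance is √(289/10) ≈ 5.3759.

5.3759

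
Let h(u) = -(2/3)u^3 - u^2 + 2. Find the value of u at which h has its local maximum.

0

Critical points: h'(u) = -2u^2 - 2u vanishes at u = -1, 0.
h''(u) = -4u - 2. h''(-1) = 2 > 0 ⇒ local minimum; h''(0) = -2 < 0 ⇒ local maximum.
The local maximum is h(0) = 2.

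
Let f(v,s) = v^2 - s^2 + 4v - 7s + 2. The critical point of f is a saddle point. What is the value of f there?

41/4

∂f/∂v = 2v + 4 = 0 and ∂f/∂s = -2s - 7 = 0, so (v, s) = (-2, -7/2).
The Hessian has f_{vv} = 2, f_{ss} = -2, f_{vs} = 0, giving D = -4 < 0, so the point is a saddle point.
f(-2, -7/2) = 41/4.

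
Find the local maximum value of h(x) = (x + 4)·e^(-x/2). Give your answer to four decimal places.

5.4366

By the product rule, h'(x) = (-(1/2)x - 1)·e^(-x/2). Since e^(-x/2) > 0, the only critical point is x = -2.
h''(-2) has the same sign as -1/2 < 0, so this is a local maximum.
h(-2) = (2)·e^(1) ≈ 5.4366.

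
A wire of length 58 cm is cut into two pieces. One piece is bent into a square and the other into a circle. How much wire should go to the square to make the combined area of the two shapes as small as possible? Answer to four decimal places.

Let x be the length used for the square. Square side x/4; circle radius (58−x)/(2π).
A(x) = (x/4)² + π·((58−x)/(2π))² = x²/16 + (58−x)²/(4π) for 0 ≤ x ≤ 58. A'(x) = x/8 − (58−x)/(2π) = 0 gives x = 4·58/(π+4) ≈ 32.4858.
A'' = 1/8 + 1/(2π) > 0, so this gives the minimum combined area; x ≈ 32.4858 cm to the square.

32.4858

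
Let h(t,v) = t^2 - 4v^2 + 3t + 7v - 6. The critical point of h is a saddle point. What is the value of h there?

∂h/∂t = 2t + 3 = 0 and ∂h/∂v = -8v + 7 = 0, so (t, v) = (-3/2, 7/8).
The Hessian has h_{tt} = 2, h_{vv} = -8, h_{tv} = 0, giving D = -16 < 0, so the point is a saddle point.
h(-3/2, 7/8) = -83/16.

-83/16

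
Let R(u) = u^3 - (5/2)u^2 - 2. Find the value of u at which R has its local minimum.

R'(u) = 3u^2 - 5u. Setting R'(u) = 0 gives u ∈ {0, 5/3}.
Since R''(u) = 6u - 5, we get R''(0) = -5 < 0 ⇒ local maximum; R''(5/3) = 5 > 0 ⇒ local minimum.
So the local minimum value is R(5/3) = -233/54.

5/3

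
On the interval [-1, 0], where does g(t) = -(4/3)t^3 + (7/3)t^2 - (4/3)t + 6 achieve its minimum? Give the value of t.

0

g'(t) = -4t^2 + (14/3)t - 4/3, which has no zeros in [-1, 0].
Candidates: g(-1) = 11, g(0) = 6.
Hence the absolute minimum is 6 at t = 0.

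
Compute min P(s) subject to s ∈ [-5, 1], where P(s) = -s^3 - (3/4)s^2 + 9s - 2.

P'(s) = -3s^2 - (3/2)s + 9, whose only zero in [-5, 1] is s = -2.
Evaluating at the critical points and endpoints: P(-5) = 237/4,  P(-2) = -15,  P(1) = 21/4.
Hence the absolute minimum is -15 at s = -2.

-15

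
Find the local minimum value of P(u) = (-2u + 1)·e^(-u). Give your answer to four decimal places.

By the product rule, P'(u) = (2u - 3)·e^(-u). Since e^(-u) > 0, the only critical point is u = 3/2.
P''(3/2) has the same sign as 2 > 0, so this is a local minimum.
P(3/2) = (-2)·e^(-3/2) ≈ -0.4463.

-0.4463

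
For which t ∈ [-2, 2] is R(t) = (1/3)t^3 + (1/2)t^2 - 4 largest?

R'(t) = t^2 + t, which vanishes at t = -1 and t = 0.
Evaluating at the critical points and endpoints: R(-2) = -14/3, R(-1) = -23/6, R(0) = -4, R(2) = 2/3.
So the maximum is R(2) = 2/3.

2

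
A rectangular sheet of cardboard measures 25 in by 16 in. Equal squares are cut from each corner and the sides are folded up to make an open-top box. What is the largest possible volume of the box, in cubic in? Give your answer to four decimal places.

With cut size x, the volume is V(x) = x(25 − 2x)(16 − 2x) for 0 < x < 8.
V'(x) = 12x^2 − 164x + 400. Setting V'(x) = 0 gives x ≈ 3.1780 (the root in (0, 8)).
V''(x) = 24x − 164 is negative there, so this is the maximum; V ≈ 571.4131.

571.4131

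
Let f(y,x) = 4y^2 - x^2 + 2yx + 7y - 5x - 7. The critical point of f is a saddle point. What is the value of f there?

∂f/∂y = 8y + 2x + 7 = 0 and ∂f/∂x = 2y - 2x - 5 = 0, so (y, x) = (-1/5, -27/10).
The Hessian has f_{yy} = 8, f_{xx} = -2, f_{yx} = 2, giving D = -20 < 0, so the point is a saddle point.
f(-1/5, -27/10) = -19/20.

-19/20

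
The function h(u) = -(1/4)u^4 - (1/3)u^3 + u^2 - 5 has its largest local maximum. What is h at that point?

-7/3

Critical points: h'(u) = -u^3 - u^2 + 2u vanishes at u = -2, 0, 1.
h''(u) = -3u^2 - 2u + 2. h''(-2) = -6 < 0 ⇒ local maximum; h''(0) = 2 > 0 ⇒ local minimum; h''(1) = -3 < 0 ⇒ local maximum.
So the largest local maximum value is h(-2) = -7/3.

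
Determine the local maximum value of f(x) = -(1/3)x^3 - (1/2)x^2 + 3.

f'(x) = -x^2 - x. Setting f'(x) = 0 gives x ∈ {-1, 0}.
Since f''(x) = -2x - 1, we get f''(-1) = 1 > 0 ⇒ local minimum; f''(0) = -1 < 0 ⇒ local maximum.
Thus f has its local maximum at x = 0, with value 3.

3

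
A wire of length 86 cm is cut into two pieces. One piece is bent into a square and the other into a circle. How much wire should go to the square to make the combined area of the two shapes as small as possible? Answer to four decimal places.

Let x be the length used for the square. Square side x/4; circle radius (86−x)/(2π).
A(x) = (x/4)² + π·((86−x)/(2π))² = x²/16 + (86−x)²/(4π) for 0 ≤ x ≤ 86. A'(x) = x/8 − (86−x)/(2π) = 0 gives x = 4·86/(π+4) ≈ 48.1685.
A'' = 1/8 + 1/(2π) > 0, so this gives the minimum combined area; x ≈ 48.1685 cm to the square.

48.1685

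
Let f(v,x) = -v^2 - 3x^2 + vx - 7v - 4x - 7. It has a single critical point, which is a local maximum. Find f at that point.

∂f/∂v = -2v + x - 7 = 0 and ∂f/∂x = v - 6x - 4 = 0, so (v, x) = (-46/11, -15/11).
The Hessian has f_{vv} = -2, f_{xx} = -6, f_{vx} = 1, giving D = 11 > 0 with f_{vv} < 0, so the point is a local maximum.
f(-46/11, -15/11) = 114/11.

114/11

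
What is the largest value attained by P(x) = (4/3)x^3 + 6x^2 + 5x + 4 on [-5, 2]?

P'(x) = 4x^2 + 12x + 5, which vanishes at x = -5/2 and x = -1/2.
Evaluating at the critical points and endpoints: P(-5) = -113/3,  P(-5/2) = 49/6,  P(-1/2) = 17/6,  P(2) = 146/3.
Hence the absolute maximum is 146/3 at x = 2.

146/3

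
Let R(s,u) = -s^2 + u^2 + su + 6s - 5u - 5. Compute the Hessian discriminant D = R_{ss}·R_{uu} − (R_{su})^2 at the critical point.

-5

∂R/∂s = -2s + u + 6 = 0 and ∂R/∂u = s + 2u - 5 = 0, so (s, u) = (17/5, 4/5).
The Hessian has R_{ss} = -2, R_{uu} = 2, R_{su} = 1, giving D = -5 < 0, so the point is a saddle point.
D = (-2)·(2) − (1)^2 = -5.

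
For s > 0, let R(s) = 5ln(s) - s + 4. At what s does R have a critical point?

5

R'(s) = 5/s − 1 = 0 gives s = 5.
R''(s) = -5/s², which is negative for s > 0, so this is a local maximum.
R(5) = 5·ln(5) - 5 + 4 ≈ 7.0472.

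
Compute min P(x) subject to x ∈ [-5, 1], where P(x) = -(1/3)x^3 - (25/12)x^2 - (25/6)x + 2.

The derivative is -x^2 - (25/6)x - 25/6, which vanishes at x = -5/2 and x = -5/3.
Compare values at every candidate in [-5, 1]: P(-5) = 149/12; P(-5/2) = 221/48; P(-5/3) = 1523/324; P(1) = -55/12.
Hence the absolute minimum is -55/12 at x = 1.

-55/12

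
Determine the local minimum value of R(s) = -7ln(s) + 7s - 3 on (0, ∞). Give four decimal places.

4.0000

R'(s) = -7/s + 7 = 0 gives s = 1.
R''(s) = 7/s², which is positive for s > 0, so this is a local minimum.
R(1) = -7·ln(1) + 7 - 3 ≈ 4.0000.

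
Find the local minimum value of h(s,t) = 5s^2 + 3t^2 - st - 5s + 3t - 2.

-223/59

∂h/∂s = 10s - t - 5 = 0 and ∂h/∂t = -s + 6t + 3 = 0, so (s, t) = (27/59, -25/59).
The Hessian has h_{ss} = 10, h_{tt} = 6, h_{st} = -1, giving D = 59 > 0 with h_{ss} > 0, so the point is a local minimum.
h(27/59, -25/59) = -223/59.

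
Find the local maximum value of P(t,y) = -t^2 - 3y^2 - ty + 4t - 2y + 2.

82/11

∂P/∂t = -2t - y + 4 = 0 and ∂P/∂y = -t - 6y - 2 = 0, so (t, y) = (26/11, -8/11).
The Hessian has P_{tt} = -2, P_{yy} = -6, P_{ty} = -1, giving D = 11 > 0 with P_{tt} < 0, so the point is a local maximum.
P(26/11, -8/11) = 82/11.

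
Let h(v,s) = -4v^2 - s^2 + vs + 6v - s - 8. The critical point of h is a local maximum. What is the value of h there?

∂h/∂v = -8v + s + 6 = 0 and ∂h/∂s = v - 2s - 1 = 0, so (v, s) = (11/15, -2/15).
The Hessian has h_{vv} = -8, h_{ss} = -2, h_{vs} = 1, giving D = 15 > 0 with h_{vv} < 0, so the point is a local maximum.
h(11/15, -2/15) = -86/15.

-86/15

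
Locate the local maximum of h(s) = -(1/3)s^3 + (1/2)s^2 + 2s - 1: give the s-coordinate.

2

h'(s) = -s^2 + s + 2. Setting h'(s) = 0 gives s ∈ {-1, 2}.
Second-derivative test with h''(s) = -2s + 1: h''(-1) = 3 > 0 ⇒ local minimum; h''(2) = -3 < 0 ⇒ local maximum.
The local maximum is h(2) = 7/3.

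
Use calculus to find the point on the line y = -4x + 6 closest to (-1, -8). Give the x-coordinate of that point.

Minimize D(x)^2 = (x + 1)^2 + (-4x + 14)^2.
d/dx[D^2] = 2(x + 1) + 2·(-4)·(-4x + 14) = 0 ⇒ x = 55/17.
Then y = -118/17 and the distance is √(324/17) ≈ 4.3656.

55/17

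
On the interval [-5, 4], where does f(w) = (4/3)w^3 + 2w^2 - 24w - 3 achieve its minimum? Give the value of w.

The derivative is 4w^2 + 4w - 24, which vanishes at w = -3 and w = 2.
Candidates: f(-5) = 1/3, f(-3) = 51, f(2) = -97/3, f(4) = 55/3.
Hence the absolute minimum is -97/3 at w = 2.

2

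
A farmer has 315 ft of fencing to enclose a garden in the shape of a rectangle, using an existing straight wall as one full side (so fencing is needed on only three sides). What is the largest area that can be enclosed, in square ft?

Let the sides perpendicular to the wall have length x and the parallel side y, so 2x + y = 315 and the area is A = xy = x(315 − 2x).
A'(x) = 315 − 4x = 0 gives x = 315/4, and A''(x) = −4 < 0 confirms a maximum.
Then y = 315 − 2·315/4 = 315/2 and A = 99225/8.

99225/8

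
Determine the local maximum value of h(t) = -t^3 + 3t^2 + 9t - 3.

Critical points: h'(t) = -3t^2 + 6t + 9 vanishes at t = -1, 3.
h''(t) = -6t + 6. h''(-1) = 12 > 0 ⇒ local minimum; h''(3) = -12 < 0 ⇒ local maximum.
The local maximum is h(3) = 24.

24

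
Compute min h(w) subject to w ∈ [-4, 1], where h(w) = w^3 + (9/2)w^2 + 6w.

Differentiating, h'(w) = 3w^2 + 9w + 6; which vanishes at w = -2 and w = -1.
Evaluating at the critical points and endpoints: h(-4) = -16, h(-2) = -2, h(-1) = -5/2, h(1) = 23/2.
So the minimum is h(-4) = -16.

-16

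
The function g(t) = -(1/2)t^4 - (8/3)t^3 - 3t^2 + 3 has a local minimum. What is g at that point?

13/6

Critical points: g'(t) = -2t^3 - 8t^2 - 6t vanishes at t = -3, -1, 0.
Since g''(t) = -6t^2 - 16t - 6, we get g''(-3) = -12 < 0 ⇒ local maximum; g''(-1) = 4 > 0 ⇒ local minimum; g''(0) = -6 < 0 ⇒ local maximum.
Thus g has its local minimum at t = -1, with value 13/6.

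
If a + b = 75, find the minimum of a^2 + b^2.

5625/2

With a + b = 75, a^2 + b^2 = a^2 + (75 − a)^2.
The derivative 2a − 2(75 − a) = 4a − 150 vanishes at a = 75/2; second derivative 4 > 0, a minimum.
The minimum is 2·(75/2)^2 = 5625/2.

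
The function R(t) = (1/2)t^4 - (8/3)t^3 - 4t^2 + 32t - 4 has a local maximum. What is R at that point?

92/3

R'(t) = 2t^3 - 8t^2 - 8t + 32 = 0 at t = -2, 2, 4.
Second-derivative test with R''(t) = 6t^2 - 16t - 8: R''(-2) = 48 > 0 ⇒ local minimum; R''(2) = -16 < 0 ⇒ local maximum; R''(4) = 24 > 0 ⇒ local minimum.
Thus R has its local maximum at t = 2, with value 92/3.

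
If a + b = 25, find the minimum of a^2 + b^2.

With a + b = 25, a^2 + b^2 = a^2 + (25 − a)^2.
The derivative 2a − 2(25 − a) = 4a − 50 vanishes at a = 25/2; second derivative 4 > 0, a minimum.
The minimum is 2·(25/2)^2 = 625/2.

625/2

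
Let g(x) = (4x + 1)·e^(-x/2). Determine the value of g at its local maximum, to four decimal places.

3.3349

By the product rule, g'(x) = (-2x + 7/2)·e^(-x/2). Since e^(-x/2) > 0, the only critical point is x = 7/4.
g''(7/4) has the same sign as -2 < 0, so this is a local maximum.
g(7/4) = (8)·e^(-7/8) ≈ 3.3349.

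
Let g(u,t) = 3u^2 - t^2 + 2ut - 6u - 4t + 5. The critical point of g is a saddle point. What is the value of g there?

∂g/∂u = 6u + 2t - 6 = 0 and ∂g/∂t = 2u - 2t - 4 = 0, so (u, t) = (5/4, -3/4).
The Hessian has g_{uu} = 6, g_{tt} = -2, g_{ut} = 2, giving D = -16 < 0, so the point is a saddle point.
g(5/4, -3/4) = 11/4.

11/4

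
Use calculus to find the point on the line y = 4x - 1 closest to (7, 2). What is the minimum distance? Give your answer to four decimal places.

6.0634

Minimize D(x)^2 = (x - 7)^2 + (4x - 3)^2.
d/dx[D^2] = 2(x - 7) + 2·4·(4x - 3) = 0 ⇒ x = 19/17.
Then y = 59/17 and the distance is √(625/17) ≈ 6.0634.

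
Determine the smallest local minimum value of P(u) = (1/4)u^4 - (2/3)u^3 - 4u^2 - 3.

-137/3

Critical points: P'(u) = u^3 - 2u^2 - 8u vanishes at u = -2, 0, 4.
Second-derivative test with P''(u) = 3u^2 - 4u - 8: P''(-2) = 12 > 0 ⇒ local minimum; P''(0) = -8 < 0 ⇒ local maximum; P''(4) = 24 > 0 ⇒ local minimum.
So the smallest local minimum value is P(4) = -137/3.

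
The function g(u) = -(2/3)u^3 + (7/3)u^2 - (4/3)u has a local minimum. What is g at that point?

-17/81

Critical points: g'(u) = -2u^2 + (14/3)u - 4/3 vanishes at u = 1/3, 2.
Second-derivative test with g''(u) = -4u + 14/3: g''(1/3) = 10/3 > 0 ⇒ local minimum; g''(2) = -10/3 < 0 ⇒ local maximum.
Thus g has its local minimum at u = 1/3, with value -17/81.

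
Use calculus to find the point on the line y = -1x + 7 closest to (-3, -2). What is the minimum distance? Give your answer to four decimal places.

8.4853

Minimize D(x)^2 = (x + 3)^2 + (-x + 9)^2.
d/dx[D^2] = 2(x + 3) + 2·(-1)·(-x + 9) = 0 ⇒ x = 3.
Then y = 4 and the distance is √(72) ≈ 8.4853.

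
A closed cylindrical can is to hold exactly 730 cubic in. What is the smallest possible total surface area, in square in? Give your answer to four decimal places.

448.8106

With radius r and height h, πr²h = 730 so h = 730/(πr²), and S(r) = 2πr² + 2πrh = 2πr² + 2·730/r.
S'(r) = 4πr − 2·730/r² = 0 ⇒ r³ = 730/(2π), so r ≈ 4.8796 and h = 2r ≈ 9.7591.
S''(r) = 4π + 4·730/r³ > 0, so this is the minimum; S ≈ 448.8106.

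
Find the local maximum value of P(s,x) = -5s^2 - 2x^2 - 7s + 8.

∂P/∂s = -10s - 7 = 0 and ∂P/∂x = -4x = 0, so (s, x) = (-7/10, 0).
The Hessian has P_{ss} = -10, P_{xx} = -4, P_{sx} = 0, giving D = 40 > 0 with P_{ss} < 0, so the point is a local maximum.
P(-7/10, 0) = 209/20.

209/20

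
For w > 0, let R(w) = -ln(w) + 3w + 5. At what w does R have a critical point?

R'(w) = -1/w + 3 = 0 gives w = 1/3.
R''(w) = 1/w², which is positive for w > 0, so this is a local minimum.
R(1/3) = -1·ln(1/3) + 1 + 5 ≈ 7.0986.

1/3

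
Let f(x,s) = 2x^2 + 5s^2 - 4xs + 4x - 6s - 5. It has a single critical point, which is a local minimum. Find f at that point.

-22/3

∂f/∂x = 4x - 4s + 4 = 0 and ∂f/∂s = -4x + 10s - 6 = 0, so (x, s) = (-2/3, 1/3).
The Hessian has f_{xx} = 4, f_{ss} = 10, f_{xs} = -4, giving D = 24 > 0 with f_{xx} > 0, so the point is a local minimum.
f(-2/3, 1/3) = -22/3.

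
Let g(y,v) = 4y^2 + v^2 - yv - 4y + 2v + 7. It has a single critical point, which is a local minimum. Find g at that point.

27/5

∂g/∂y = 8y - v - 4 = 0 and ∂g/∂v = -y + 2v + 2 = 0, so (y, v) = (2/5, -4/5).
The Hessian has g_{yy} = 8, g_{vv} = 2, g_{yv} = -1, giving D = 15 > 0 with g_{yy} > 0, so the point is a local minimum.
g(2/5, -4/5) = 27/5.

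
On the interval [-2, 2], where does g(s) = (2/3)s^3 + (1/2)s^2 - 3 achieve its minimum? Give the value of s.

Differentiating, g'(s) = 2s^2 + s; which vanishes at s = -1/2 and s = 0.
Compare values at every candidate in [-2, 2]: g(-2) = -19/3; g(-1/2) = -71/24; g(0) = -3; g(2) = 13/3.
Hence the absolute minimum is -19/3 at s = -2.

-2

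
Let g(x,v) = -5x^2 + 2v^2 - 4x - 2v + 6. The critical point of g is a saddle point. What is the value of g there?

63/10

∂g/∂x = -10x - 4 = 0 and ∂g/∂v = 4v - 2 = 0, so (x, v) = (-2/5, 1/2).
The Hessian has g_{xx} = -10, g_{vv} = 4, g_{xv} = 0, giving D = -40 < 0, so the point is a saddle point.
g(-2/5, 1/2) = 63/10.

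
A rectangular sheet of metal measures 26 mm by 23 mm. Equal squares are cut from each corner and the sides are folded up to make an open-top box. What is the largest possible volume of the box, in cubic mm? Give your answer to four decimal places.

1080.1809

With cut size x, the volume is V(x) = x(26 − 2x)(23 − 2x) for 0 < x < 11.5.
V'(x) = 12x^2 − 196x + 598. Setting V'(x) = 0 gives x ≈ 4.0604 (the root in (0, 11.5)).
V''(x) = 24x − 196 is negative there, so this is the maximum; V ≈ 1080.1809.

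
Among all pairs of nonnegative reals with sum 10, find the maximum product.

With x + y = 10, the product is P(x) = x(10 − x).
P'(x) = 10 − 2x = 0 gives x = 5; P'' = −2 < 0, so this is the maximum.
P = 5·5 = 25.

25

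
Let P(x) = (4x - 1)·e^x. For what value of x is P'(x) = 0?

-3/4

Differentiating with the product rule gives P'(x) = (4x + 3)·e^x. Since e^x > 0, the only critical point is x = -3/4.
P''(-3/4) has the same sign as 4 > 0, so this is a local minimum.
P(-3/4) = (-4)·e^(-3/4) ≈ -1.8895.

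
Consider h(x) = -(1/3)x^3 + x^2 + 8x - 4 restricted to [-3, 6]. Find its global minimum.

-40/3

The derivative is -x^2 + 2x + 8, which vanishes at x = -2 and x = 4.
Evaluating at the critical points and endpoints: h(-3) = -10,  h(-2) = -40/3,  h(4) = 68/3,  h(6) = 8.
Hence the absolute minimum is -40/3 at x = -2.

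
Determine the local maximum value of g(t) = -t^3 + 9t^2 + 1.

g'(t) = -3t^2 + 18t. Setting g'(t) = 0 gives t ∈ {0, 6}.
Since g''(t) = -6t + 18, we get g''(0) = 18 > 0 ⇒ local minimum; g''(6) = -18 < 0 ⇒ local maximum.
The local maximum is g(6) = 109.

109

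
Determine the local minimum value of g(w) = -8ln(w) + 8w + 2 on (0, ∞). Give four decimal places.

g'(w) = -8/w + 8 = 0 gives w = 1.
g''(w) = 8/w², which is positive for w > 0, so this is a local minimum.
g(1) = -8·ln(1) + 8 + 2 ≈ 10.0000.

10.0000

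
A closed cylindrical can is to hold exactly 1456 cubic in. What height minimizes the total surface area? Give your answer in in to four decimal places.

With radius r and height h, πr²h = 1456 so h = 1456/(πr²), and S(r) = 2πr² + 2πrh = 2πr² + 2·1456/r.
S'(r) = 4πr − 2·1456/r² = 0 ⇒ r³ = 1456/(2π), so r ≈ 6.1422 and h = 2r ≈ 12.2845.
S''(r) = 4π + 4·1456/r³ > 0, so this is the minimum; S ≈ 711.1406.

12.2845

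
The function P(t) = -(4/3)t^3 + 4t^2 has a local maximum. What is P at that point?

P'(t) = -4t^2 + 8t. Setting P'(t) = 0 gives t ∈ {0, 2}.
Second-derivative test with P''(t) = -8t + 8: P''(0) = 8 > 0 ⇒ local minimum; P''(2) = -8 < 0 ⇒ local maximum.
So the local maximum value is P(2) = 16/3.

16/3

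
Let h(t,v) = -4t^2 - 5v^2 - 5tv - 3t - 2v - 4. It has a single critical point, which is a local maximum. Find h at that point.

∂h/∂t = -8t - 5v - 3 = 0 and ∂h/∂v = -5t - 10v - 2 = 0, so (t, v) = (-4/11, -1/55).
The Hessian has h_{tt} = -8, h_{vv} = -10, h_{tv} = -5, giving D = 55 > 0 with h_{tt} < 0, so the point is a local maximum.
h(-4/11, -1/55) = -189/55.

-189/55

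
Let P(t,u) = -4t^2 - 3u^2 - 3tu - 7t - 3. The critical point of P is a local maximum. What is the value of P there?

∂P/∂t = -8t - 3u - 7 = 0 and ∂P/∂u = -3t - 6u = 0, so (t, u) = (-14/13, 7/13).
The Hessian has P_{tt} = -8, P_{uu} = -6, P_{tu} = -3, giving D = 39 > 0 with P_{tt} < 0, so the point is a local maximum.
P(-14/13, 7/13) = 10/13.

10/13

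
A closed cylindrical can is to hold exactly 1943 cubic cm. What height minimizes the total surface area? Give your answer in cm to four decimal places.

13.5247

With radius r and height h, πr²h = 1943 so h = 1943/(πr²), and S(r) = 2πr² + 2πrh = 2πr² + 2·1943/r.
S'(r) = 4πr − 2·1943/r² = 0 ⇒ r³ = 1943/(2π), so r ≈ 6.7623 and h = 2r ≈ 13.5247.
S''(r) = 4π + 4·1943/r³ > 0, so this is the minimum; S ≈ 861.9785.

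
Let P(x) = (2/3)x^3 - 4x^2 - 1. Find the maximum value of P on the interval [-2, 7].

95/3

Differentiating, P'(x) = 2x^2 - 8x; which vanishes at x = 0 and x = 4.
Compare values at every candidate in [-2, 7]: P(-2) = -67/3, P(0) = -1, P(4) = -67/3, P(7) = 95/3.
So the maximum is P(7) = 95/3.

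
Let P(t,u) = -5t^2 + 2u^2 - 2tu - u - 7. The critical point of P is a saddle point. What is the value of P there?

∂P/∂t = -10t - 2u = 0 and ∂P/∂u = -2t + 4u - 1 = 0, so (t, u) = (-1/22, 5/22).
The Hessian has P_{tt} = -10, P_{uu} = 4, P_{tu} = -2, giving D = -44 < 0, so the point is a saddle point.
P(-1/22, 5/22) = -313/44.

-313/44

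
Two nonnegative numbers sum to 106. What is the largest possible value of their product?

2809

With x + y = 106, the product is P(x) = x(106 − x).
P'(x) = 106 − 2x = 0 gives x = 53; P'' = −2 < 0, so this is the maximum.
P = 53·53 = 2809.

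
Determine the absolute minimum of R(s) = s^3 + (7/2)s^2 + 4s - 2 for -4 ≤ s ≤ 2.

The derivative is 3s^2 + 7s + 4, which vanishes at s = -4/3 and s = -1.
Evaluating at the critical points and endpoints: R(-4) = -26,  R(-4/3) = -94/27,  R(-1) = -7/2,  R(2) = 28.
Hence the absolute minimum is -26 at s = -4.

-26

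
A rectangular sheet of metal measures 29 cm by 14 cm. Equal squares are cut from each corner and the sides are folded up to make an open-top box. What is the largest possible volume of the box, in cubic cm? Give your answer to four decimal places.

552.0200

With cut size x, the volume is V(x) = x(29 − 2x)(14 − 2x) for 0 < x < 7.
V'(x) = 12x^2 − 172x + 406. Setting V'(x) = 0 gives x ≈ 2.9800 (the root in (0, 7)).
V''(x) = 24x − 172 is negative there, so this is the maximum; V ≈ 552.0200.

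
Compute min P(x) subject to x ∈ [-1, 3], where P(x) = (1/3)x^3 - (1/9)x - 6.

The derivative is x^2 - 1/9, which vanishes at x = -1/3 and x = 1/3.
Candidates: P(-1) = -56/9, P(-1/3) = -484/81, P(1/3) = -488/81, P(3) = 8/3.
Hence the absolute minimum is -56/9 at x = -1.

-56/9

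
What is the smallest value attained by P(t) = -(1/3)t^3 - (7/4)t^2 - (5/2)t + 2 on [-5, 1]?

-31/12

Differentiating, P'(t) = -t^2 - (7/2)t - 5/2; which vanishes at t = -5/2 and t = -1.
Candidates: P(-5) = 149/12; P(-5/2) = 121/48; P(-1) = 37/12; P(1) = -31/12.
Hence the absolute minimum is -31/12 at t = 1.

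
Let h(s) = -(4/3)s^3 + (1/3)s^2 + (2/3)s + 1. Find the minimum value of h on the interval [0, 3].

h'(s) = -4s^2 + (2/3)s + 2/3, whose only zero in [0, 3] is s = 1/2.
Compare values at every candidate in [0, 3]: h(0) = 1; h(1/2) = 5/4; h(3) = -30.
So the minimum is h(3) = -30.

-30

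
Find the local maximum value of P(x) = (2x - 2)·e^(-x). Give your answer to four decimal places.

0.2707

By the product rule, P'(x) = (-2x + 4)·e^(-x). Since e^(-x) > 0, the only critical point is x = 2.
P''(2) has the same sign as -2 < 0, so this is a local maximum.
P(2) = (2)·e^(-2) ≈ 0.2707.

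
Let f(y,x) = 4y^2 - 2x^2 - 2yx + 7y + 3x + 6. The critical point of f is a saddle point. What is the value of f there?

49/9

∂f/∂y = 8y - 2x + 7 = 0 and ∂f/∂x = -2y - 4x + 3 = 0, so (y, x) = (-11/18, 19/18).
The Hessian has f_{yy} = 8, f_{xx} = -4, f_{yx} = -2, giving D = -36 < 0, so the point is a saddle point.
f(-11/18, 19/18) = 49/9.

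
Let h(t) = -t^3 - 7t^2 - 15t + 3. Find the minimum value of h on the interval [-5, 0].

The derivative is -3t^2 - 14t - 15, which vanishes at t = -3 and t = -5/3.
Candidates: h(-5) = 28,  h(-3) = 12,  h(-5/3) = 356/27,  h(0) = 3.
So the minimum is h(0) = 3.

3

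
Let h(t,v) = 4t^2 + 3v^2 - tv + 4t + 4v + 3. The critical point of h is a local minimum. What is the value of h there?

∂h/∂t = 8t - v + 4 = 0 and ∂h/∂v = -t + 6v + 4 = 0, so (t, v) = (-28/47, -36/47).
The Hessian has h_{tt} = 8, h_{vv} = 6, h_{tv} = -1, giving D = 47 > 0 with h_{tt} > 0, so the point is a local minimum.
h(-28/47, -36/47) = 13/47.

13/47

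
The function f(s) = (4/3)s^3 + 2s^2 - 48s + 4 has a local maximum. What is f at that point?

f'(s) = 4s^2 + 4s - 48. Setting f'(s) = 0 gives s ∈ {-4, 3}.
f''(s) = 8s + 4. f''(-4) = -28 < 0 ⇒ local maximum; f''(3) = 28 > 0 ⇒ local minimum.
Thus f has its local maximum at s = -4, with value 428/3.

428/3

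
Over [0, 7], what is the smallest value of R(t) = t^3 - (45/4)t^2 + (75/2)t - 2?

The derivative is 3t^2 - (45/2)t + 75/2, which vanishes at t = 5/2 and t = 5.
Compare values at every candidate in [0, 7]: R(0) = -2, R(5/2) = 593/16, R(5) = 117/4, R(7) = 209/4.
So the minimum is R(0) = -2.

-2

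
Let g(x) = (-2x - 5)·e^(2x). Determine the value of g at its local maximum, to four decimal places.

0.0025

Differentiating with the product rule gives g'(x) = (-4x - 12)·e^(2x). Since e^(2x) > 0, the only critical point is x = -3.
g''(-3) has the same sign as -4 < 0, so this is a local maximum.
g(-3) = (1)·e^(-6) ≈ 0.0025.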